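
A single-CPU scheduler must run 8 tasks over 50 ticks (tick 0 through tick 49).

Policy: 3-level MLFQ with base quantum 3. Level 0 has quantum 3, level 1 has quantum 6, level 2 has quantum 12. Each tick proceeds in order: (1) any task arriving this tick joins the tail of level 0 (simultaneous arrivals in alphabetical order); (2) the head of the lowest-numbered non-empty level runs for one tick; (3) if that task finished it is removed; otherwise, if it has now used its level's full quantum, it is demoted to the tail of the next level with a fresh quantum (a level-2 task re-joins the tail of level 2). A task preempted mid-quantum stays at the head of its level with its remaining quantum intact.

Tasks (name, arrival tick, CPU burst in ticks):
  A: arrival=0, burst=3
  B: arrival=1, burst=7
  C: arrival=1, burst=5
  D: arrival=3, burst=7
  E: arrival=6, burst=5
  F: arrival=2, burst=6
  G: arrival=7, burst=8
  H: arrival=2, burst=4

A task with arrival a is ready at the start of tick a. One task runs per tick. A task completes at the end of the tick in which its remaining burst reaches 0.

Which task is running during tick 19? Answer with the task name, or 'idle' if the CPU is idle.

t=0: L0/L1/L2 = A/-/- → run A
t=1: L0/L1/L2 = ABC/-/- → run A
t=2: L0/L1/L2 = ABCFH/-/- → run A
t=3: L0/L1/L2 = BCFHD/-/- → run B
t=4: L0/L1/L2 = BCFHD/-/- → run B
t=5: L0/L1/L2 = BCFHD/-/- → run B
t=6: L0/L1/L2 = CFHDE/B/- → run C
t=7: L0/L1/L2 = CFHDEG/B/- → run C
t=8: L0/L1/L2 = CFHDEG/B/- → run C
t=9: L0/L1/L2 = FHDEG/BC/- → run F
t=10: L0/L1/L2 = FHDEG/BC/- → run F
t=11: L0/L1/L2 = FHDEG/BC/- → run F
t=12: L0/L1/L2 = HDEG/BCF/- → run H
t=13: L0/L1/L2 = HDEG/BCF/- → run H
t=14: L0/L1/L2 = HDEG/BCF/- → run H
t=15: L0/L1/L2 = DEG/BCFH/- → run D
t=16: L0/L1/L2 = DEG/BCFH/- → run D
t=17: L0/L1/L2 = DEG/BCFH/- → run D
t=18: L0/L1/L2 = EG/BCFHD/- → run E
t=19: L0/L1/L2 = EG/BCFHD/- → run E
t=20: L0/L1/L2 = EG/BCFHD/- → run E
t=21: L0/L1/L2 = G/BCFHDE/- → run G
t=22: L0/L1/L2 = G/BCFHDE/- → run G
t=23: L0/L1/L2 = G/BCFHDE/- → run G
t=24: L0/L1/L2 = -/BCFHDEG/- → run B
t=25: L0/L1/L2 = -/BCFHDEG/- → run B
t=26: L0/L1/L2 = -/BCFHDEG/- → run B
t=27: L0/L1/L2 = -/BCFHDEG/- → run B
t=28: L0/L1/L2 = -/CFHDEG/- → run C
t=29: L0/L1/L2 = -/CFHDEG/- → run C
t=30: L0/L1/L2 = -/FHDEG/- → run F
t=31: L0/L1/L2 = -/FHDEG/- → run F
t=32: L0/L1/L2 = -/FHDEG/- → run F
t=33: L0/L1/L2 = -/HDEG/- → run H
t=34: L0/L1/L2 = -/DEG/- → run D
t=35: L0/L1/L2 = -/DEG/- → run D
t=36: L0/L1/L2 = -/DEG/- → run D
t=37: L0/L1/L2 = -/DEG/- → run D
t=38: L0/L1/L2 = -/EG/- → run E
t=39: L0/L1/L2 = -/EG/- → run E
t=40: L0/L1/L2 = -/G/- → run G
t=41: L0/L1/L2 = -/G/- → run G
t=42: L0/L1/L2 = -/G/- → run G
t=43: L0/L1/L2 = -/G/- → run G
t=44: L0/L1/L2 = -/G/- → run G
t=45: (idle)
t=46: (idle)
t=47: (idle)
t=48: (idle)
t=49: (idle)

running at tick 19 = E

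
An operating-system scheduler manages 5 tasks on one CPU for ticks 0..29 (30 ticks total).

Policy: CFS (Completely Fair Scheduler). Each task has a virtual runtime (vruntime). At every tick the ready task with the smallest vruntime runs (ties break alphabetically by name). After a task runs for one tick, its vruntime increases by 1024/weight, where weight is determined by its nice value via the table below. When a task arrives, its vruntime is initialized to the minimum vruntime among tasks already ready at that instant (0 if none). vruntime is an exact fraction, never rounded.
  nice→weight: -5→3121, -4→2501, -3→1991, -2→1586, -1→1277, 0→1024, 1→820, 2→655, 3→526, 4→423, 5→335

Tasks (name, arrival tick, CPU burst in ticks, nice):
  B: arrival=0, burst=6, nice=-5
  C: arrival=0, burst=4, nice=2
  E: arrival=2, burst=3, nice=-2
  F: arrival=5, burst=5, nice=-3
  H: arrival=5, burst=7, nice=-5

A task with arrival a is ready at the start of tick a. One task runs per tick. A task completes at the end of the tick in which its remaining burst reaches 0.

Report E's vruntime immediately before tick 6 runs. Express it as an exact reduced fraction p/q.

t=0: vr[B=0 C=0] → run B
t=1: vr[B=1024/3121 C=0] → run C
t=2: vr[B=1024/3121 C=1024/655 E=1024/3121] → run B
t=3: vr[B=2048/3121 C=1024/655 E=1024/3121] → run E
t=4: vr[B=2048/3121 C=1024/655 E=2409984/2474953] → run B
t=5: vr[B=3072/3121 C=1024/655 E=2409984/2474953 F=2409984/2474953 H=2409984/2474953] → run E
t=6: vr[B=3072/3121 C=1024/655 E=4007936/2474953 F=2409984/2474953 H=2409984/2474953] → run F
t=7: vr[B=3072/3121 C=1024/655 E=4007936/2474953 F=7332630016/4927631423 H=2409984/2474953] → run H
t=8: vr[B=3072/3121 C=1024/655 E=4007936/2474953 F=7332630016/4927631423 H=3222016/2474953] → run B
t=9: vr[B=4096/3121 C=1024/655 E=4007936/2474953 F=7332630016/4927631423 H=3222016/2474953] → run H
t=10: vr[B=4096/3121 C=1024/655 E=4007936/2474953 F=7332630016/4927631423 H=4034048/2474953] → run B
t=11: vr[B=5120/3121 C=1024/655 E=4007936/2474953 F=7332630016/4927631423 H=4034048/2474953] → run F
t=12: vr[B=5120/3121 C=1024/655 E=4007936/2474953 F=9866981888/4927631423 H=4034048/2474953] → run C
t=13: vr[B=5120/3121 C=2048/655 E=4007936/2474953 F=9866981888/4927631423 H=4034048/2474953] → run E
t=14: vr[B=5120/3121 C=2048/655 F=9866981888/4927631423 H=4034048/2474953] → run H
t=15: vr[B=5120/3121 C=2048/655 F=9866981888/4927631423 H=4846080/2474953] → run B
t=16: vr[C=2048/655 F=9866981888/4927631423 H=4846080/2474953] → run H
t=17: vr[C=2048/655 F=9866981888/4927631423 H=5658112/2474953] → run F
t=18: vr[C=2048/655 F=12401333760/4927631423 H=5658112/2474953] → run H
t=19: vr[C=2048/655 F=12401333760/4927631423 H=6470144/2474953] → run F
t=20: vr[C=2048/655 F=14935685632/4927631423 H=6470144/2474953] → run H
t=21: vr[C=2048/655 F=14935685632/4927631423 H=7282176/2474953] → run H
t=22: vr[C=2048/655 F=14935685632/4927631423] → run F
t=23: vr[C=2048/655] → run C
t=24: vr[C=3072/655] → run C
t=25: (idle)
t=26: (idle)
t=27: (idle)
t=28: (idle)
t=29: (idle)

vruntime(E, start of tick 6) = 4007936/2474953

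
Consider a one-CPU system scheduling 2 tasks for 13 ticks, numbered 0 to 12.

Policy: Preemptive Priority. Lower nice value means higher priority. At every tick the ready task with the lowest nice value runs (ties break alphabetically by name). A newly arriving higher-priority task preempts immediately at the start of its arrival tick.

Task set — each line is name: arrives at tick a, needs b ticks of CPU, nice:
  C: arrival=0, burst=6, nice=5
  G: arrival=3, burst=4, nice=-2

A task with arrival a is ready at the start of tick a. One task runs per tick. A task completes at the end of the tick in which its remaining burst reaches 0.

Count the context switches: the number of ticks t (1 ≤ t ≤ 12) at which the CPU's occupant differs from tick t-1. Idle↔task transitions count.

t=0: ready={C} → run C
t=1: ready={C} → run C
t=2: ready={C} → run C
t=3: ready={C,G} → run G
t=4: ready={C,G} → run G
t=5: ready={C,G} → run G
t=6: ready={C,G} → run G
t=7: ready={C} → run C
t=8: ready={C} → run C
t=9: ready={C} → run C
t=10: (idle)
t=11: (idle)
t=12: (idle)

context switches = 3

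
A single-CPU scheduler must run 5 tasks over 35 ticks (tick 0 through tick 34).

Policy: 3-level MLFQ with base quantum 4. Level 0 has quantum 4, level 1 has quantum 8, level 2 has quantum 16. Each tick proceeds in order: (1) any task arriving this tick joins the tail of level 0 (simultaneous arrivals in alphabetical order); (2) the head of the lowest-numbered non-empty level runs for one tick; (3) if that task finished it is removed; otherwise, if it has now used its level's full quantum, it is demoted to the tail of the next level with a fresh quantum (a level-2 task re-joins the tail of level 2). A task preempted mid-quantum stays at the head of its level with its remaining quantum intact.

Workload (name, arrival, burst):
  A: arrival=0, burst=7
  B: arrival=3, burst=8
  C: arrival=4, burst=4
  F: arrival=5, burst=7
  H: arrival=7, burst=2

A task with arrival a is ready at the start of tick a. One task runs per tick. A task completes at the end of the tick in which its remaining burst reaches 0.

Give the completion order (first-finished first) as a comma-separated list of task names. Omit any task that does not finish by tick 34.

completion order = C, H, A, B, F

t=0: L0/L1/L2 = A/-/- → run A
t=1: L0/L1/L2 = A/-/- → run A
t=2: L0/L1/L2 = A/-/- → run A
t=3: L0/L1/L2 = AB/-/- → run A
t=4: L0/L1/L2 = BC/A/- → run B
t=5: L0/L1/L2 = BCF/A/- → run B
t=6: L0/L1/L2 = BCF/A/- → run B
t=7: L0/L1/L2 = BCFH/A/- → run B
t=8: L0/L1/L2 = CFH/AB/- → run C
t=9: L0/L1/L2 = CFH/AB/- → run C
t=10: L0/L1/L2 = CFH/AB/- → run C
t=11: L0/L1/L2 = CFH/AB/- → run C
t=12: L0/L1/L2 = FH/AB/- → run F
t=13: L0/L1/L2 = FH/AB/- → run F
t=14: L0/L1/L2 = FH/AB/- → run F
t=15: L0/L1/L2 = FH/AB/- → run F
t=16: L0/L1/L2 = H/ABF/- → run H
t=17: L0/L1/L2 = H/ABF/- → run H
t=18: L0/L1/L2 = -/ABF/- → run A
t=19: L0/L1/L2 = -/ABF/- → run A
t=20: L0/L1/L2 = -/ABF/- → run A
t=21: L0/L1/L2 = -/BF/- → run B
t=22: L0/L1/L2 = -/BF/- → run B
t=23: L0/L1/L2 = -/BF/- → run B
t=24: L0/L1/L2 = -/BF/- → run B
t=25: L0/L1/L2 = -/F/- → run F
t=26: L0/L1/L2 = -/F/- → run F
t=27: L0/L1/L2 = -/F/- → run F
t=28: (idle)
t=29: (idle)
t=30: (idle)
t=31: (idle)
t=32: (idle)
t=33: (idle)
t=34: (idle)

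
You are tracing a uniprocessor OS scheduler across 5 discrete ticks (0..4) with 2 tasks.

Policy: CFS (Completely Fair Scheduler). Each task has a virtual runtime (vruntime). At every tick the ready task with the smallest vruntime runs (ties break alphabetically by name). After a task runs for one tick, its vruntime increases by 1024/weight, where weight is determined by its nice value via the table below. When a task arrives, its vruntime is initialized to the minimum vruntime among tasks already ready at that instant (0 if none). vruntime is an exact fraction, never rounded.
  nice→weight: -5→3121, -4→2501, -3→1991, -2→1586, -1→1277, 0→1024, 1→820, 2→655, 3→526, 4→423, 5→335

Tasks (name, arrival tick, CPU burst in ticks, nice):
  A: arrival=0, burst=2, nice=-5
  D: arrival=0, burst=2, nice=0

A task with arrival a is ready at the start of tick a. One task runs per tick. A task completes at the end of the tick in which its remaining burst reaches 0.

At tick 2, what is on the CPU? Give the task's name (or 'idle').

running at tick 2 = A

t=0: vr[A=0 D=0] → run A
t=1: vr[A=1024/3121 D=0] → run D
t=2: vr[A=1024/3121 D=1] → run A
t=3: vr[D=1] → run D
t=4: (idle)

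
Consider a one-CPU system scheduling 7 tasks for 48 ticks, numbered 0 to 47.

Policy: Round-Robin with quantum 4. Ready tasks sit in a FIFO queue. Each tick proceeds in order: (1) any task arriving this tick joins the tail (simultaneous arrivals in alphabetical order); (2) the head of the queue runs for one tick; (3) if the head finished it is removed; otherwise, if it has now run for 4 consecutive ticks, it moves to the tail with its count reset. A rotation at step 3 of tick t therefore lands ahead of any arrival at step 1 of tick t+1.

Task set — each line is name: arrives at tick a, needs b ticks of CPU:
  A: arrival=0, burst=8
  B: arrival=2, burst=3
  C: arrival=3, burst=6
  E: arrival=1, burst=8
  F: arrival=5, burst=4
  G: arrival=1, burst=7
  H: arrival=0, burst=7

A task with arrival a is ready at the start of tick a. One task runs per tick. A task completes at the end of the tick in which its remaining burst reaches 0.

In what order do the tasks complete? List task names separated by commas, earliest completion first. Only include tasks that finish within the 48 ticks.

t=0: queue=[A,H] q_used=0 → run A
t=1: queue=[A,H,E,G] q_used=1 → run A
t=2: queue=[A,H,E,G,B] q_used=2 → run A
t=3: queue=[A,H,E,G,B,C] q_used=3 → run A
t=4: queue=[H,E,G,B,C,A] q_used=0 → run H
t=5: queue=[H,E,G,B,C,A,F] q_used=1 → run H
t=6: queue=[H,E,G,B,C,A,F] q_used=2 → run H
t=7: queue=[H,E,G,B,C,A,F] q_used=3 → run H
t=8: queue=[E,G,B,C,A,F,H] q_used=0 → run E
t=9: queue=[E,G,B,C,A,F,H] q_used=1 → run E
t=10: queue=[E,G,B,C,A,F,H] q_used=2 → run E
t=11: queue=[E,G,B,C,A,F,H] q_used=3 → run E
t=12: queue=[G,B,C,A,F,H,E] q_used=0 → run G
t=13: queue=[G,B,C,A,F,H,E] q_used=1 → run G
t=14: queue=[G,B,C,A,F,H,E] q_used=2 → run G
t=15: queue=[G,B,C,A,F,H,E] q_used=3 → run G
t=16: queue=[B,C,A,F,H,E,G] q_used=0 → run B
t=17: queue=[B,C,A,F,H,E,G] q_used=1 → run B
t=18: queue=[B,C,A,F,H,E,G] q_used=2 → run B
t=19: queue=[C,A,F,H,E,G] q_used=0 → run C
t=20: queue=[C,A,F,H,E,G] q_used=1 → run C
t=21: queue=[C,A,F,H,E,G] q_used=2 → run C
t=22: queue=[C,A,F,H,E,G] q_used=3 → run C
t=23: queue=[A,F,H,E,G,C] q_used=0 → run A
t=24: queue=[A,F,H,E,G,C] q_used=1 → run A
t=25: queue=[A,F,H,E,G,C] q_used=2 → run A
t=26: queue=[A,F,H,E,G,C] q_used=3 → run A
t=27: queue=[F,H,E,G,C] q_used=0 → run F
t=28: queue=[F,H,E,G,C] q_used=1 → run F
t=29: queue=[F,H,E,G,C] q_used=2 → run F
t=30: queue=[F,H,E,G,C] q_used=3 → run F
t=31: queue=[H,E,G,C] q_used=0 → run H
t=32: queue=[H,E,G,C] q_used=1 → run H
t=33: queue=[H,E,G,C] q_used=2 → run H
t=34: queue=[E,G,C] q_used=0 → run E
t=35: queue=[E,G,C] q_used=1 → run E
t=36: queue=[E,G,C] q_used=2 → run E
t=37: queue=[E,G,C] q_used=3 → run E
t=38: queue=[G,C] q_used=0 → run G
t=39: queue=[G,C] q_used=1 → run G
t=40: queue=[G,C] q_used=2 → run G
t=41: queue=[C] q_used=0 → run C
t=42: queue=[C] q_used=1 → run C
t=43: (idle)
t=44: (idle)
t=45: (idle)
t=46: (idle)
t=47: (idle)

completion order = B, A, F, H, E, G, C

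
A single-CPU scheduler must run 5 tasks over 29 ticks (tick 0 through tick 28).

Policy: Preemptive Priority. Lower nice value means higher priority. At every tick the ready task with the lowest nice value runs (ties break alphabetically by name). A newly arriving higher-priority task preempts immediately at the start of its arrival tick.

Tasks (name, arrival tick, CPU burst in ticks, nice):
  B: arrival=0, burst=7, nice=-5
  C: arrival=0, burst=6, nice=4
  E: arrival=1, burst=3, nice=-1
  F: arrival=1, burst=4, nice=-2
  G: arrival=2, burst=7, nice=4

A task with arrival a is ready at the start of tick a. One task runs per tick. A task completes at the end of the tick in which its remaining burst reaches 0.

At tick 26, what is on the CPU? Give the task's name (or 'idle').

t=0: ready={B,C} → run B
t=1: ready={B,C,E,F} → run B
t=2: ready={B,C,E,F,G} → run B
t=3: ready={B,C,E,F,G} → run B
t=4: ready={B,C,E,F,G} → run B
t=5: ready={B,C,E,F,G} → run B
t=6: ready={B,C,E,F,G} → run B
t=7: ready={C,E,F,G} → run F
t=8: ready={C,E,F,G} → run F
t=9: ready={C,E,F,G} → run F
t=10: ready={C,E,F,G} → run F
t=11: ready={C,E,G} → run E
t=12: ready={C,E,G} → run E
t=13: ready={C,E,G} → run E
t=14: ready={C,G} → run C
t=15: ready={C,G} → run C
t=16: ready={C,G} → run C
t=17: ready={C,G} → run C
t=18: ready={C,G} → run C
t=19: ready={C,G} → run C
t=20: ready={G} → run G
t=21: ready={G} → run G
t=22: ready={G} → run G
t=23: ready={G} → run G
t=24: ready={G} → run G
t=25: ready={G} → run G
t=26: ready={G} → run G
t=27: (idle)
t=28: (idle)

running at tick 26 = G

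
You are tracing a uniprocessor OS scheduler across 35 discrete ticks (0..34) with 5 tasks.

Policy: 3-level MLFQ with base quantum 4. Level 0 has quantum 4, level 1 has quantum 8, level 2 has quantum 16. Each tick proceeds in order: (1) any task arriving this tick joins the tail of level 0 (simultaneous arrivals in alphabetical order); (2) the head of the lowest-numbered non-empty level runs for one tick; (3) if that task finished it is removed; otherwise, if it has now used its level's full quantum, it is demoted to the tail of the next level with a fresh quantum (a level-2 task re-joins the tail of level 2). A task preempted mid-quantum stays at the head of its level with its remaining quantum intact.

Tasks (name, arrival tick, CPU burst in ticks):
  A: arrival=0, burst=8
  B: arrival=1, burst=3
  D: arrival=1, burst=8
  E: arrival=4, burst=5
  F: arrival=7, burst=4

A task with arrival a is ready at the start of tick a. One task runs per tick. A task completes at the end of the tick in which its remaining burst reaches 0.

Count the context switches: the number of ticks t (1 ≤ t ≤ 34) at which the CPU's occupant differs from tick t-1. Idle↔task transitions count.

context switches = 8

t=0: L0/L1/L2 = A/-/- → run A
t=1: L0/L1/L2 = ABD/-/- → run A
t=2: L0/L1/L2 = ABD/-/- → run A
t=3: L0/L1/L2 = ABD/-/- → run A
t=4: L0/L1/L2 = BDE/A/- → run B
t=5: L0/L1/L2 = BDE/A/- → run B
t=6: L0/L1/L2 = BDE/A/- → run B
t=7: L0/L1/L2 = DEF/A/- → run D
t=8: L0/L1/L2 = DEF/A/- → run D
t=9: L0/L1/L2 = DEF/A/- → run D
t=10: L0/L1/L2 = DEF/A/- → run D
t=11: L0/L1/L2 = EF/AD/- → run E
t=12: L0/L1/L2 = EF/AD/- → run E
t=13: L0/L1/L2 = EF/AD/- → run E
t=14: L0/L1/L2 = EF/AD/- → run E
t=15: L0/L1/L2 = F/ADE/- → run F
t=16: L0/L1/L2 = F/ADE/- → run F
t=17: L0/L1/L2 = F/ADE/- → run F
t=18: L0/L1/L2 = F/ADE/- → run F
t=19: L0/L1/L2 = -/ADE/- → run A
t=20: L0/L1/L2 = -/ADE/- → run A
t=21: L0/L1/L2 = -/ADE/- → run A
t=22: L0/L1/L2 = -/ADE/- → run A
t=23: L0/L1/L2 = -/DE/- → run D
t=24: L0/L1/L2 = -/DE/- → run D
t=25: L0/L1/L2 = -/DE/- → run D
t=26: L0/L1/L2 = -/DE/- → run D
t=27: L0/L1/L2 = -/E/- → run E
t=28: (idle)
t=29: (idle)
t=30: (idle)
t=31: (idle)
t=32: (idle)
t=33: (idle)
t=34: (idle)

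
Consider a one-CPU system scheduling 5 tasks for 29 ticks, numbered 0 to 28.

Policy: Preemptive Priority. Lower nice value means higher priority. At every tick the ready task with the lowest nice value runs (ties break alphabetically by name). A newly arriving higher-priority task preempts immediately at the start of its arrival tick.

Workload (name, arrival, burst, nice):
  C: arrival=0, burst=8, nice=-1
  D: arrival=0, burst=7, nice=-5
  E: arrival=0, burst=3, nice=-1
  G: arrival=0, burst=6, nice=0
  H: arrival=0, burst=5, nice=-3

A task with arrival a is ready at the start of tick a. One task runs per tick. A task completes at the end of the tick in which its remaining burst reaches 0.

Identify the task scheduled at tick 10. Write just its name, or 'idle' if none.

t=0: ready={C,D,E,G,H} → run D
t=1: ready={C,D,E,G,H} → run D
t=2: ready={C,D,E,G,H} → run D
t=3: ready={C,D,E,G,H} → run D
t=4: ready={C,D,E,G,H} → run D
t=5: ready={C,D,E,G,H} → run D
t=6: ready={C,D,E,G,H} → run D
t=7: ready={C,E,G,H} → run H
t=8: ready={C,E,G,H} → run H
t=9: ready={C,E,G,H} → run H
t=10: ready={C,E,G,H} → run H
t=11: ready={C,E,G,H} → run H
t=12: ready={C,E,G} → run C
t=13: ready={C,E,G} → run C
t=14: ready={C,E,G} → run C
t=15: ready={C,E,G} → run C
t=16: ready={C,E,G} → run C
t=17: ready={C,E,G} → run C
t=18: ready={C,E,G} → run C
t=19: ready={C,E,G} → run C
t=20: ready={E,G} → run E
t=21: ready={E,G} → run E
t=22: ready={E,G} → run E
t=23: ready={G} → run G
t=24: ready={G} → run G
t=25: ready={G} → run G
t=26: ready={G} → run G
t=27: ready={G} → run G
t=28: ready={G} → run G

running at tick 10 = H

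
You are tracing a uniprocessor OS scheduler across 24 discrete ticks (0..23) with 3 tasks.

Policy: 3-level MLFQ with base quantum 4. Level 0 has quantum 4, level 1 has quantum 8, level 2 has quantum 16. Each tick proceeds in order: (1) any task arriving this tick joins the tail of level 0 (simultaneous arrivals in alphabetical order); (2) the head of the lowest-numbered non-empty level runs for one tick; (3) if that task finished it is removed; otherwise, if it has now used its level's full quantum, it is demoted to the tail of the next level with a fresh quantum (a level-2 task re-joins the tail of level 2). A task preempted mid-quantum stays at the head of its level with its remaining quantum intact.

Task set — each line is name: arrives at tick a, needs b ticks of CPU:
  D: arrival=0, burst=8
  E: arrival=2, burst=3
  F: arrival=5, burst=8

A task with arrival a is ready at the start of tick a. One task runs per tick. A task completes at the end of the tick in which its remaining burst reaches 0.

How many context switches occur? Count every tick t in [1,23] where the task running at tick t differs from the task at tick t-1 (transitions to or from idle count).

t=0: L0/L1/L2 = D/-/- → run D
t=1: L0/L1/L2 = D/-/- → run D
t=2: L0/L1/L2 = DE/-/- → run D
t=3: L0/L1/L2 = DE/-/- → run D
t=4: L0/L1/L2 = E/D/- → run E
t=5: L0/L1/L2 = EF/D/- → run E
t=6: L0/L1/L2 = EF/D/- → run E
t=7: L0/L1/L2 = F/D/- → run F
t=8: L0/L1/L2 = F/D/- → run F
t=9: L0/L1/L2 = F/D/- → run F
t=10: L0/L1/L2 = F/D/- → run F
t=11: L0/L1/L2 = -/DF/- → run D
t=12: L0/L1/L2 = -/DF/- → run D
t=13: L0/L1/L2 = -/DF/- → run D
t=14: L0/L1/L2 = -/DF/- → run D
t=15: L0/L1/L2 = -/F/- → run F
t=16: L0/L1/L2 = -/F/- → run F
t=17: L0/L1/L2 = -/F/- → run F
t=18: L0/L1/L2 = -/F/- → run F
t=19: (idle)
t=20: (idle)
t=21: (idle)
t=22: (idle)
t=23: (idle)

context switches = 5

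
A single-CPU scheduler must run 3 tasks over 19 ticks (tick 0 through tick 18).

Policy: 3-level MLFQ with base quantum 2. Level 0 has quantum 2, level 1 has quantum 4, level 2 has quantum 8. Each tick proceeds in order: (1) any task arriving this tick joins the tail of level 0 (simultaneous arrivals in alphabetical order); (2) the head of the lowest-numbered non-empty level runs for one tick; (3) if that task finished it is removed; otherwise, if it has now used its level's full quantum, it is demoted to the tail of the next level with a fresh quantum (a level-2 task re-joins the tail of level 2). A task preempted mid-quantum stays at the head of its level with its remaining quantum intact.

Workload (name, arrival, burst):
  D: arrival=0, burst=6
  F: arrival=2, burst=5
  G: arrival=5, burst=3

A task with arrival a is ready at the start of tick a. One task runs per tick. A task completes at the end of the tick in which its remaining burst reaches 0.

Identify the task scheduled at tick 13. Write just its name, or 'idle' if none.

running at tick 13 = G

t=0: L0/L1/L2 = D/-/- → run D
t=1: L0/L1/L2 = D/-/- → run D
t=2: L0/L1/L2 = F/D/- → run F
t=3: L0/L1/L2 = F/D/- → run F
t=4: L0/L1/L2 = -/DF/- → run D
t=5: L0/L1/L2 = G/DF/- → run G
t=6: L0/L1/L2 = G/DF/- → run G
t=7: L0/L1/L2 = -/DFG/- → run D
t=8: L0/L1/L2 = -/DFG/- → run D
t=9: L0/L1/L2 = -/DFG/- → run D
t=10: L0/L1/L2 = -/FG/- → run F
t=11: L0/L1/L2 = -/FG/- → run F
t=12: L0/L1/L2 = -/FG/- → run F
t=13: L0/L1/L2 = -/G/- → run G
t=14: (idle)
t=15: (idle)
t=16: (idle)
t=17: (idle)
t=18: (idle)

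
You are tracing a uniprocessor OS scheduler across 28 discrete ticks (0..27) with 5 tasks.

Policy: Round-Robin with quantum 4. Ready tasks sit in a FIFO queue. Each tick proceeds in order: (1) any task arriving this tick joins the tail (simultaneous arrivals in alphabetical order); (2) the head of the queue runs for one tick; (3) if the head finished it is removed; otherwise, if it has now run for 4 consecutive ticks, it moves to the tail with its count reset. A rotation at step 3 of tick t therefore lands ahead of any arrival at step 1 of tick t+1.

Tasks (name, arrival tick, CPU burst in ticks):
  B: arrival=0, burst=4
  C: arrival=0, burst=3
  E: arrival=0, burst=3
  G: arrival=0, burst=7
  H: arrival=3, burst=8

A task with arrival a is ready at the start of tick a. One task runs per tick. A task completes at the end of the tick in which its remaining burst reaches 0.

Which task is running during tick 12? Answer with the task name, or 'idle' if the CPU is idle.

running at tick 12 = G

t=0: queue=[B,C,E,G] q_used=0 → run B
t=1: queue=[B,C,E,G] q_used=1 → run B
t=2: queue=[B,C,E,G] q_used=2 → run B
t=3: queue=[B,C,E,G,H] q_used=3 → run B
t=4: queue=[C,E,G,H] q_used=0 → run C
t=5: queue=[C,E,G,H] q_used=1 → run C
t=6: queue=[C,E,G,H] q_used=2 → run C
t=7: queue=[E,G,H] q_used=0 → run E
t=8: queue=[E,G,H] q_used=1 → run E
t=9: queue=[E,G,H] q_used=2 → run E
t=10: queue=[G,H] q_used=0 → run G
t=11: queue=[G,H] q_used=1 → run G
t=12: queue=[G,H] q_used=2 → run G
t=13: queue=[G,H] q_used=3 → run G
t=14: queue=[H,G] q_used=0 → run H
t=15: queue=[H,G] q_used=1 → run H
t=16: queue=[H,G] q_used=2 → run H
t=17: queue=[H,G] q_used=3 → run H
t=18: queue=[G,H] q_used=0 → run G
t=19: queue=[G,H] q_used=1 → run G
t=20: queue=[G,H] q_used=2 → run G
t=21: queue=[H] q_used=0 → run H
t=22: queue=[H] q_used=1 → run H
t=23: queue=[H] q_used=2 → run H
t=24: queue=[H] q_used=3 → run H
t=25: (idle)
t=26: (idle)
t=27: (idle)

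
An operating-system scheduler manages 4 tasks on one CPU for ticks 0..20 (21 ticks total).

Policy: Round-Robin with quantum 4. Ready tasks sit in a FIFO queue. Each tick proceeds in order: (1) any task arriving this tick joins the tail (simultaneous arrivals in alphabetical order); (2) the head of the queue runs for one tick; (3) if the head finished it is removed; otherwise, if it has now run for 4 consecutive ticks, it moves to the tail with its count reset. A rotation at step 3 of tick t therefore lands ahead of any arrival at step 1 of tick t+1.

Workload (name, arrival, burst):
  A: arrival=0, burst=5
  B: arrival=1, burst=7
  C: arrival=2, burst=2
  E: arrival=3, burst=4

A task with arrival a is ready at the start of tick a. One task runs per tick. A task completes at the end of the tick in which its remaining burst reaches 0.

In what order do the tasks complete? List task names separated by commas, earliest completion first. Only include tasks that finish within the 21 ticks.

t=0: queue=[A] q_used=0 → run A
t=1: queue=[A,B] q_used=1 → run A
t=2: queue=[A,B,C] q_used=2 → run A
t=3: queue=[A,B,C,E] q_used=3 → run A
t=4: queue=[B,C,E,A] q_used=0 → run B
t=5: queue=[B,C,E,A] q_used=1 → run B
t=6: queue=[B,C,E,A] q_used=2 → run B
t=7: queue=[B,C,E,A] q_used=3 → run B
t=8: queue=[C,E,A,B] q_used=0 → run C
t=9: queue=[C,E,A,B] q_used=1 → run C
t=10: queue=[E,A,B] q_used=0 → run E
t=11: queue=[E,A,B] q_used=1 → run E
t=12: queue=[E,A,B] q_used=2 → run E
t=13: queue=[E,A,B] q_used=3 → run E
t=14: queue=[A,B] q_used=0 → run A
t=15: queue=[B] q_used=0 → run B
t=16: queue=[B] q_used=1 → run B
t=17: queue=[B] q_used=2 → run B
t=18: (idle)
t=19: (idle)
t=20: (idle)

completion order = C, E, A, B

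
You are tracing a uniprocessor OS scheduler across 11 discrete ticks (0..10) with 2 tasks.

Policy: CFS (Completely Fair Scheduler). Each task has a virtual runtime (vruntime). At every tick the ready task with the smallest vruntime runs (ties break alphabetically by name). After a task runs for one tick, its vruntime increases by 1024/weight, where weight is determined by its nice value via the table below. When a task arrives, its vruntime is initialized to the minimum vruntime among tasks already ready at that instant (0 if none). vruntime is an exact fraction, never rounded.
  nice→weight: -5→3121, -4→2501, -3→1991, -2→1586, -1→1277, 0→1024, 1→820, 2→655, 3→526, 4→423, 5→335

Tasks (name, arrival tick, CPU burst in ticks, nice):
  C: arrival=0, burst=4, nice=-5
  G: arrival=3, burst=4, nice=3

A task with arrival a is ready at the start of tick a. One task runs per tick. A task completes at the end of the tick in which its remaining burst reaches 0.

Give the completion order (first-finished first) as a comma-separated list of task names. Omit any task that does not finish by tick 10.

t=0: vr[C=0] → run C
t=1: vr[C=1024/3121] → run C
t=2: vr[C=2048/3121] → run C
t=3: vr[C=3072/3121 G=3072/3121] → run C
t=4: vr[G=3072/3121] → run G
t=5: vr[G=2405888/820823] → run G
t=6: vr[G=4003840/820823] → run G
t=7: vr[G=5601792/820823] → run G
t=8: (idle)
t=9: (idle)
t=10: (idle)

completion order = C, G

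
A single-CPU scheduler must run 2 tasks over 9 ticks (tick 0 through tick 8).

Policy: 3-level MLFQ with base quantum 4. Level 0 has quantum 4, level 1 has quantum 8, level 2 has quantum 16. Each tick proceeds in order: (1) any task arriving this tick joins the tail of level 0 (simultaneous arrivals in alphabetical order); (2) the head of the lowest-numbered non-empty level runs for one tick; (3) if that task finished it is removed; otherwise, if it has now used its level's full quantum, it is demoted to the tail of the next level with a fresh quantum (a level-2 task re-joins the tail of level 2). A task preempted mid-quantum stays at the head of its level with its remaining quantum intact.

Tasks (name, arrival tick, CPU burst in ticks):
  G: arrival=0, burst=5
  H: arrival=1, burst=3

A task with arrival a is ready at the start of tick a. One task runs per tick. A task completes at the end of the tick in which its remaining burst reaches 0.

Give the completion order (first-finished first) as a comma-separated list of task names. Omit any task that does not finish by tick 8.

t=0: L0/L1/L2 = G/-/- → run G
t=1: L0/L1/L2 = GH/-/- → run G
t=2: L0/L1/L2 = GH/-/- → run G
t=3: L0/L1/L2 = GH/-/- → run G
t=4: L0/L1/L2 = H/G/- → run H
t=5: L0/L1/L2 = H/G/- → run H
t=6: L0/L1/L2 = H/G/- → run H
t=7: L0/L1/L2 = -/G/- → run G
t=8: (idle)

completion order = H, G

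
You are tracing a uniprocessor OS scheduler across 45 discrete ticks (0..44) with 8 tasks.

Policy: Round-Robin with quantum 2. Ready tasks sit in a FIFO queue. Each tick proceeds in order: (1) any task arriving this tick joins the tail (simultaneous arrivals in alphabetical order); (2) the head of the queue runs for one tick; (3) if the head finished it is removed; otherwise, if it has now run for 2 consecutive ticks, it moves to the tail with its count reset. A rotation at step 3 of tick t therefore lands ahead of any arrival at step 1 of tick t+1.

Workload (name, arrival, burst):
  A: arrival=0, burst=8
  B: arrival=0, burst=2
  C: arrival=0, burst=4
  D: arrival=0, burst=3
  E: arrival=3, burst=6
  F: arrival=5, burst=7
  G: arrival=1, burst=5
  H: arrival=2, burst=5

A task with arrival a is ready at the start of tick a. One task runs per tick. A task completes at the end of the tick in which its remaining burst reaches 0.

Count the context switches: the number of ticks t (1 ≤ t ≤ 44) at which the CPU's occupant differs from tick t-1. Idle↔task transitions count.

context switches = 21

t=0: queue=[A,B,C,D] q_used=0 → run A
t=1: queue=[A,B,C,D,G] q_used=1 → run A
t=2: queue=[B,C,D,G,A,H] q_used=0 → run B
t=3: queue=[B,C,D,G,A,H,E] q_used=1 → run B
t=4: queue=[C,D,G,A,H,E] q_used=0 → run C
t=5: queue=[C,D,G,A,H,E,F] q_used=1 → run C
t=6: queue=[D,G,A,H,E,F,C] q_used=0 → run D
t=7: queue=[D,G,A,H,E,F,C] q_used=1 → run D
t=8: queue=[G,A,H,E,F,C,D] q_used=0 → run G
t=9: queue=[G,A,H,E,F,C,D] q_used=1 → run G
t=10: queue=[A,H,E,F,C,D,G] q_used=0 → run A
t=11: queue=[A,H,E,F,C,D,G] q_used=1 → run A
t=12: queue=[H,E,F,C,D,G,A] q_used=0 → run H
t=13: queue=[H,E,F,C,D,G,A] q_used=1 → run H
t=14: queue=[E,F,C,D,G,A,H] q_used=0 → run E
t=15: queue=[E,F,C,D,G,A,H] q_used=1 → run E
t=16: queue=[F,C,D,G,A,H,E] q_used=0 → run F
t=17: queue=[F,C,D,G,A,H,E] q_used=1 → run F
t=18: queue=[C,D,G,A,H,E,F] q_used=0 → run C
t=19: queue=[C,D,G,A,H,E,F] q_used=1 → run C
t=20: queue=[D,G,A,H,E,F] q_used=0 → run D
t=21: queue=[G,A,H,E,F] q_used=0 → run G
t=22: queue=[G,A,H,E,F] q_used=1 → run G
t=23: queue=[A,H,E,F,G] q_used=0 → run A
t=24: queue=[A,H,E,F,G] q_used=1 → run A
t=25: queue=[H,E,F,G,A] q_used=0 → run H
t=26: queue=[H,E,F,G,A] q_used=1 → run H
t=27: queue=[E,F,G,A,H] q_used=0 → run E
t=28: queue=[E,F,G,A,H] q_used=1 → run E
t=29: queue=[F,G,A,H,E] q_used=0 → run F
t=30: queue=[F,G,A,H,E] q_used=1 → run F
t=31: queue=[G,A,H,E,F] q_used=0 → run G
t=32: queue=[A,H,E,F] q_used=0 → run A
t=33: queue=[A,H,E,F] q_used=1 → run A
t=34: queue=[H,E,F] q_used=0 → run H
t=35: queue=[E,F] q_used=0 → run E
t=36: queue=[E,F] q_used=1 → run E
t=37: queue=[F] q_used=0 → run F
t=38: queue=[F] q_used=1 → run F
t=39: queue=[F] q_used=0 → run F
t=40: (idle)
t=41: (idle)
t=42: (idle)
t=43: (idle)
t=44: (idle)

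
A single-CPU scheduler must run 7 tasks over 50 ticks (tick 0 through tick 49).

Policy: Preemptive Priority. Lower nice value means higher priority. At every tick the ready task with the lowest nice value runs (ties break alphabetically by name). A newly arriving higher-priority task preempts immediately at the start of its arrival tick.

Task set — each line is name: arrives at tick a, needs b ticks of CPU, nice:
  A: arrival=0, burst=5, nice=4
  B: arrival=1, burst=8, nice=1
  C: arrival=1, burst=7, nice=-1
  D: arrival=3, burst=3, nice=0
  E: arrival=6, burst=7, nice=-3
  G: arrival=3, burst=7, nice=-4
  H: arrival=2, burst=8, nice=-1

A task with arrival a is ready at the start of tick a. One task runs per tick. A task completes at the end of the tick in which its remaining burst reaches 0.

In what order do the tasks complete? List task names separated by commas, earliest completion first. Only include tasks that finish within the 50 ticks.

completion order = G, E, C, H, D, B, A

t=0: ready={A} → run A
t=1: ready={A,B,C} → run C
t=2: ready={A,B,C,H} → run C
t=3: ready={A,B,C,D,G,H} → run G
t=4: ready={A,B,C,D,G,H} → run G
t=5: ready={A,B,C,D,G,H} → run G
t=6: ready={A,B,C,D,E,G,H} → run G
t=7: ready={A,B,C,D,E,G,H} → run G
t=8: ready={A,B,C,D,E,G,H} → run G
t=9: ready={A,B,C,D,E,G,H} → run G
t=10: ready={A,B,C,D,E,H} → run E
t=11: ready={A,B,C,D,E,H} → run E
t=12: ready={A,B,C,D,E,H} → run E
t=13: ready={A,B,C,D,E,H} → run E
t=14: ready={A,B,C,D,E,H} → run E
t=15: ready={A,B,C,D,E,H} → run E
t=16: ready={A,B,C,D,E,H} → run E
t=17: ready={A,B,C,D,H} → run C
t=18: ready={A,B,C,D,H} → run C
t=19: ready={A,B,C,D,H} → run C
t=20: ready={A,B,C,D,H} → run C
t=21: ready={A,B,C,D,H} → run C
t=22: ready={A,B,D,H} → run H
t=23: ready={A,B,D,H} → run H
t=24: ready={A,B,D,H} → run H
t=25: ready={A,B,D,H} → run H
t=26: ready={A,B,D,H} → run H
t=27: ready={A,B,D,H} → run H
t=28: ready={A,B,D,H} → run H
t=29: ready={A,B,D,H} → run H
t=30: ready={A,B,D} → run D
t=31: ready={A,B,D} → run D
t=32: ready={A,B,D} → run D
t=33: ready={A,B} → run B
t=34: ready={A,B} → run B
t=35: ready={A,B} → run B
t=36: ready={A,B} → run B
t=37: ready={A,B} → run B
t=38: ready={A,B} → run B
t=39: ready={A,B} → run B
t=40: ready={A,B} → run B
t=41: ready={A} → run A
t=42: ready={A} → run A
t=43: ready={A} → run A
t=44: ready={A} → run A
t=45: (idle)
t=46: (idle)
t=47: (idle)
t=48: (idle)
t=49: (idle)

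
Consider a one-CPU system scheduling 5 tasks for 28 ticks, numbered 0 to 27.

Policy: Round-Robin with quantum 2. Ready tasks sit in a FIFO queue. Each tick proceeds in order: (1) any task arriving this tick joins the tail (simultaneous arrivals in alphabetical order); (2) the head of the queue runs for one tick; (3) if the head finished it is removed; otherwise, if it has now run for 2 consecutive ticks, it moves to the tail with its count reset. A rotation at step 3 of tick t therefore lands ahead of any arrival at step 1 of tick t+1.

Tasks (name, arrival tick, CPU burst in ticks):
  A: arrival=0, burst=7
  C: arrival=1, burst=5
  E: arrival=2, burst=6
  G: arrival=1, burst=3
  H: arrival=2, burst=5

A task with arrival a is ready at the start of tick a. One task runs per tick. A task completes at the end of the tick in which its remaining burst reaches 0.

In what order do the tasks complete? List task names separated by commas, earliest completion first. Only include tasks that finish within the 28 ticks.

t=0: queue=[A] q_used=0 → run A
t=1: queue=[A,C,G] q_used=1 → run A
t=2: queue=[C,G,A,E,H] q_used=0 → run C
t=3: queue=[C,G,A,E,H] q_used=1 → run C
t=4: queue=[G,A,E,H,C] q_used=0 → run G
t=5: queue=[G,A,E,H,C] q_used=1 → run G
t=6: queue=[A,E,H,C,G] q_used=0 → run A
t=7: queue=[A,E,H,C,G] q_used=1 → run A
t=8: queue=[E,H,C,G,A] q_used=0 → run E
t=9: queue=[E,H,C,G,A] q_used=1 → run E
t=10: queue=[H,C,G,A,E] q_used=0 → run H
t=11: queue=[H,C,G,A,E] q_used=1 → run H
t=12: queue=[C,G,A,E,H] q_used=0 → run C
t=13: queue=[C,G,A,E,H] q_used=1 → run C
t=14: queue=[G,A,E,H,C] q_used=0 → run G
t=15: queue=[A,E,H,C] q_used=0 → run A
t=16: queue=[A,E,H,C] q_used=1 → run A
t=17: queue=[E,H,C,A] q_used=0 → run E
t=18: queue=[E,H,C,A] q_used=1 → run E
t=19: queue=[H,C,A,E] q_used=0 → run H
t=20: queue=[H,C,A,E] q_used=1 → run H
t=21: queue=[C,A,E,H] q_used=0 → run C
t=22: queue=[A,E,H] q_used=0 → run A
t=23: queue=[E,H] q_used=0 → run E
t=24: queue=[E,H] q_used=1 → run E
t=25: queue=[H] q_used=0 → run H
t=26: (idle)
t=27: (idle)

completion order = G, C, A, E, H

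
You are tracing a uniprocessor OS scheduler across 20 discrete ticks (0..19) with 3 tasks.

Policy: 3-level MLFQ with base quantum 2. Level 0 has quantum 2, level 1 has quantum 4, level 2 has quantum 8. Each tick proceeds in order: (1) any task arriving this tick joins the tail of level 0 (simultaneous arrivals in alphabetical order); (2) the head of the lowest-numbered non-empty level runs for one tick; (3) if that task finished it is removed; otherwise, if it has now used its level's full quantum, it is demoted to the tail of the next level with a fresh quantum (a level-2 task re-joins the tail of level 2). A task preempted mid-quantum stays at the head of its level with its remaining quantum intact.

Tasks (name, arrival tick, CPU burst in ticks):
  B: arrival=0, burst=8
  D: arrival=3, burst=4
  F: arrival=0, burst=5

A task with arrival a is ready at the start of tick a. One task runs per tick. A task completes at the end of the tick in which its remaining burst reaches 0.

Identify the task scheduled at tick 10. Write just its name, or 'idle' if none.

running at tick 10 = F

t=0: L0/L1/L2 = BF/-/- → run B
t=1: L0/L1/L2 = BF/-/- → run B
t=2: L0/L1/L2 = F/B/- → run F
t=3: L0/L1/L2 = FD/B/- → run F
t=4: L0/L1/L2 = D/BF/- → run D
t=5: L0/L1/L2 = D/BF/- → run D
t=6: L0/L1/L2 = -/BFD/- → run B
t=7: L0/L1/L2 = -/BFD/- → run B
t=8: L0/L1/L2 = -/BFD/- → run B
t=9: L0/L1/L2 = -/BFD/- → run B
t=10: L0/L1/L2 = -/FD/B → run F
t=11: L0/L1/L2 = -/FD/B → run F
t=12: L0/L1/L2 = -/FD/B → run F
t=13: L0/L1/L2 = -/D/B → run D
t=14: L0/L1/L2 = -/D/B → run D
t=15: L0/L1/L2 = -/-/B → run B
t=16: L0/L1/L2 = -/-/B → run B
t=17: (idle)
t=18: (idle)
t=19: (idle)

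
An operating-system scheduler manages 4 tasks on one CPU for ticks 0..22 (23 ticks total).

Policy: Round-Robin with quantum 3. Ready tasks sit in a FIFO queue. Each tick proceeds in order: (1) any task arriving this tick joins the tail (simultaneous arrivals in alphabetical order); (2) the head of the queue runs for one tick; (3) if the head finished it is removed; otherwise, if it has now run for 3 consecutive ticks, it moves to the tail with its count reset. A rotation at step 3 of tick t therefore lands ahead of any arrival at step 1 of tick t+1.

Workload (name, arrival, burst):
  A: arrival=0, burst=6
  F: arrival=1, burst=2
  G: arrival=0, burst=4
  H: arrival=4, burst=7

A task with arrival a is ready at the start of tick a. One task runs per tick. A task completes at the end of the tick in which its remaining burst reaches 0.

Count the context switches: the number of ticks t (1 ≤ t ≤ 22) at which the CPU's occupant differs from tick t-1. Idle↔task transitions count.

context switches = 7

t=0: queue=[A,G] q_used=0 → run A
t=1: queue=[A,G,F] q_used=1 → run A
t=2: queue=[A,G,F] q_used=2 → run A
t=3: queue=[G,F,A] q_used=0 → run G
t=4: queue=[G,F,A,H] q_used=1 → run G
t=5: queue=[G,F,A,H] q_used=2 → run G
t=6: queue=[F,A,H,G] q_used=0 → run F
t=7: queue=[F,A,H,G] q_used=1 → run F
t=8: queue=[A,H,G] q_used=0 → run A
t=9: queue=[A,H,G] q_used=1 → run A
t=10: queue=[A,H,G] q_used=2 → run A
t=11: queue=[H,G] q_used=0 → run H
t=12: queue=[H,G] q_used=1 → run H
t=13: queue=[H,G] q_used=2 → run H
t=14: queue=[G,H] q_used=0 → run G
t=15: queue=[H] q_used=0 → run H
t=16: queue=[H] q_used=1 → run H
t=17: queue=[H] q_used=2 → run H
t=18: queue=[H] q_used=0 → run H
t=19: (idle)
t=20: (idle)
t=21: (idle)
t=22: (idle)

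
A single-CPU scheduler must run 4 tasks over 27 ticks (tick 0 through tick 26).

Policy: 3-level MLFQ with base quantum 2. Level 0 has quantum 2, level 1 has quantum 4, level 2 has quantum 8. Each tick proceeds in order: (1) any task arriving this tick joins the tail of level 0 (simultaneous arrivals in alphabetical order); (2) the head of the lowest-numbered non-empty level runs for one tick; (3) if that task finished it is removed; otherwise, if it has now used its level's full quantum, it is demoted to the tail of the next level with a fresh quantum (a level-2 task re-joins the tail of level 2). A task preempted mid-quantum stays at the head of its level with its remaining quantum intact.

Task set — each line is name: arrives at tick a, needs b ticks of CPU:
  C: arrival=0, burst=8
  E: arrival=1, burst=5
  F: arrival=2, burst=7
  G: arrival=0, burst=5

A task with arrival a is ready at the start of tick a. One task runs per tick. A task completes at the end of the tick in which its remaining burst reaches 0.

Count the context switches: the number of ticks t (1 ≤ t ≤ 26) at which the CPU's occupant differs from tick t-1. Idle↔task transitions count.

context switches = 10

t=0: L0/L1/L2 = CG/-/- → run C
t=1: L0/L1/L2 = CGE/-/- → run C
t=2: L0/L1/L2 = GEF/C/- → run G
t=3: L0/L1/L2 = GEF/C/- → run G
t=4: L0/L1/L2 = EF/CG/- → run E
t=5: L0/L1/L2 = EF/CG/- → run E
t=6: L0/L1/L2 = F/CGE/- → run F
t=7: L0/L1/L2 = F/CGE/- → run F
t=8: L0/L1/L2 = -/CGEF/- → run C
t=9: L0/L1/L2 = -/CGEF/- → run C
t=10: L0/L1/L2 = -/CGEF/- → run C
t=11: L0/L1/L2 = -/CGEF/- → run C
t=12: L0/L1/L2 = -/GEF/C → run G
t=13: L0/L1/L2 = -/GEF/C → run G
t=14: L0/L1/L2 = -/GEF/C → run G
t=15: L0/L1/L2 = -/EF/C → run E
t=16: L0/L1/L2 = -/EF/C → run E
t=17: L0/L1/L2 = -/EF/C → run E
t=18: L0/L1/L2 = -/F/C → run F
t=19: L0/L1/L2 = -/F/C → run F
t=20: L0/L1/L2 = -/F/C → run F
t=21: L0/L1/L2 = -/F/C → run F
t=22: L0/L1/L2 = -/-/CF → run C
t=23: L0/L1/L2 = -/-/CF → run C
t=24: L0/L1/L2 = -/-/F → run F
t=25: (idle)
t=26: (idle)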